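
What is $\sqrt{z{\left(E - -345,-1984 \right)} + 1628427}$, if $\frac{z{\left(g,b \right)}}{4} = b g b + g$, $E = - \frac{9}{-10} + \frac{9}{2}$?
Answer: $\frac{3 \sqrt{15329683995}}{5} \approx 74288.0$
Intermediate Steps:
$E = \frac{27}{5}$ ($E = \left(-9\right) \left(- \frac{1}{10}\right) + 9 \cdot \frac{1}{2} = \frac{9}{10} + \frac{9}{2} = \frac{27}{5} \approx 5.4$)
$z{\left(g,b \right)} = 4 g + 4 g b^{2}$ ($z{\left(g,b \right)} = 4 \left(b g b + g\right) = 4 \left(g b^{2} + g\right) = 4 \left(g + g b^{2}\right) = 4 g + 4 g b^{2}$)
$\sqrt{z{\left(E - -345,-1984 \right)} + 1628427} = \sqrt{4 \left(\frac{27}{5} - -345\right) \left(1 + \left(-1984\right)^{2}\right) + 1628427} = \sqrt{4 \left(\frac{27}{5} + 345\right) \left(1 + 3936256\right) + 1628427} = \sqrt{4 \cdot \frac{1752}{5} \cdot 3936257 + 1628427} = \sqrt{\frac{27585289056}{5} + 1628427} = \sqrt{\frac{27593431191}{5}} = \frac{3 \sqrt{15329683995}}{5}$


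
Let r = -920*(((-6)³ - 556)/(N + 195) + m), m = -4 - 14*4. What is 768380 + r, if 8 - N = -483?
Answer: 282843060/343 ≈ 8.2462e+5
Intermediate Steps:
N = 491 (N = 8 - 1*(-483) = 8 + 483 = 491)
m = -60 (m = -4 - 56 = -60)
r = 19288720/343 (r = -920*(((-6)³ - 556)/(491 + 195) - 60) = -920*((-216 - 556)/686 - 60) = -920*(-772*1/686 - 60) = -920*(-386/343 - 60) = -920*(-20966/343) = 19288720/343 ≈ 56235.)
768380 + r = 768380 + 19288720/343 = 282843060/343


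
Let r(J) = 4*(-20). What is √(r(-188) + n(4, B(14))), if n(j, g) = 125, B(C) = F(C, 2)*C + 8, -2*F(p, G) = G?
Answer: 3*√5 ≈ 6.7082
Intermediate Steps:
F(p, G) = -G/2
B(C) = 8 - C (B(C) = (-½*2)*C + 8 = -C + 8 = 8 - C)
r(J) = -80
√(r(-188) + n(4, B(14))) = √(-80 + 125) = √45 = 3*√5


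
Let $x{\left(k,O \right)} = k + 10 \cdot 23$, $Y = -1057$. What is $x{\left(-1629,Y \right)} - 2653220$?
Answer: $-2654619$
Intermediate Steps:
$x{\left(k,O \right)} = 230 + k$ ($x{\left(k,O \right)} = k + 230 = 230 + k$)
$x{\left(-1629,Y \right)} - 2653220 = \left(230 - 1629\right) - 2653220 = -1399 - 2653220 = -2654619$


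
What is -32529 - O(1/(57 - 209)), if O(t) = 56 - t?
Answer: -4952921/152 ≈ -32585.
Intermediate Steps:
-32529 - O(1/(57 - 209)) = -32529 - (56 - 1/(57 - 209)) = -32529 - (56 - 1/(-152)) = -32529 - (56 - 1*(-1/152)) = -32529 - (56 + 1/152) = -32529 - 1*8513/152 = -32529 - 8513/152 = -4952921/152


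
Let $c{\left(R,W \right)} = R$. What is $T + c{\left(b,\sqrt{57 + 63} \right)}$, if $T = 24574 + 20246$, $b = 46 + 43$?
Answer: $44909$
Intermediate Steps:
$b = 89$
$T = 44820$
$T + c{\left(b,\sqrt{57 + 63} \right)} = 44820 + 89 = 44909$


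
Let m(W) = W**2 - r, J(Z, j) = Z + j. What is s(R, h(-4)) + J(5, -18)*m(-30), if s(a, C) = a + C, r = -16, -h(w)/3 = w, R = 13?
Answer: -11883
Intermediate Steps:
h(w) = -3*w
s(a, C) = C + a
m(W) = 16 + W**2 (m(W) = W**2 - 1*(-16) = W**2 + 16 = 16 + W**2)
s(R, h(-4)) + J(5, -18)*m(-30) = (-3*(-4) + 13) + (5 - 18)*(16 + (-30)**2) = (12 + 13) - 13*(16 + 900) = 25 - 13*916 = 25 - 11908 = -11883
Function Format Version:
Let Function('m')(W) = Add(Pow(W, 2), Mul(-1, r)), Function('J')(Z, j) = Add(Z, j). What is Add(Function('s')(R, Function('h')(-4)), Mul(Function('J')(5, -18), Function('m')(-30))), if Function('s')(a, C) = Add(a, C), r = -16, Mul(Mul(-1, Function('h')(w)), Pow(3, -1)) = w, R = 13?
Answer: -11883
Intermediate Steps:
Function('h')(w) = Mul(-3, w)
Function('s')(a, C) = Add(C, a)
Function('m')(W) = Add(16, Pow(W, 2)) (Function('m')(W) = Add(Pow(W, 2), Mul(-1, -16)) = Add(Pow(W, 2), 16) = Add(16, Pow(W, 2)))
Add(Function('s')(R, Function('h')(-4)), Mul(Function('J')(5, -18), Function('m')(-30))) = Add(Add(Mul(-3, -4), 13), Mul(Add(5, -18), Add(16, Pow(-30, 2)))) = Add(Add(12, 13), Mul(-13, Add(16, 900))) = Add(25, Mul(-13, 916)) = Add(25, -11908) = -11883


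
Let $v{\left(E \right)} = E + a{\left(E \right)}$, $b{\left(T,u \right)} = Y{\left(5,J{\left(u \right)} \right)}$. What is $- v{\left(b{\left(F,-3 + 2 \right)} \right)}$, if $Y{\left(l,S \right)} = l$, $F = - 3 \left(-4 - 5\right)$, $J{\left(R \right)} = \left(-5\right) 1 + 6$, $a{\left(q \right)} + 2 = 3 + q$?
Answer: $-11$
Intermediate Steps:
$a{\left(q \right)} = 1 + q$ ($a{\left(q \right)} = -2 + \left(3 + q\right) = 1 + q$)
$J{\left(R \right)} = 1$ ($J{\left(R \right)} = -5 + 6 = 1$)
$F = 27$ ($F = \left(-3\right) \left(-9\right) = 27$)
$b{\left(T,u \right)} = 5$
$v{\left(E \right)} = 1 + 2 E$ ($v{\left(E \right)} = E + \left(1 + E\right) = 1 + 2 E$)
$- v{\left(b{\left(F,-3 + 2 \right)} \right)} = - (1 + 2 \cdot 5) = - (1 + 10) = \left(-1\right) 11 = -11$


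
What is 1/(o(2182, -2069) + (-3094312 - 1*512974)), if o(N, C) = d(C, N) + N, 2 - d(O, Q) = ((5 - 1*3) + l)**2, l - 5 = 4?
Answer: -1/3605223 ≈ -2.7738e-7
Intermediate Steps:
l = 9 (l = 5 + 4 = 9)
d(O, Q) = -119 (d(O, Q) = 2 - ((5 - 1*3) + 9)**2 = 2 - ((5 - 3) + 9)**2 = 2 - (2 + 9)**2 = 2 - 1*11**2 = 2 - 1*121 = 2 - 121 = -119)
o(N, C) = -119 + N
1/(o(2182, -2069) + (-3094312 - 1*512974)) = 1/((-119 + 2182) + (-3094312 - 1*512974)) = 1/(2063 + (-3094312 - 512974)) = 1/(2063 - 3607286) = 1/(-3605223) = -1/3605223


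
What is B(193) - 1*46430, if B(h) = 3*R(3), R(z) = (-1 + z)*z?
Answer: -46412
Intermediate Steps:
R(z) = z*(-1 + z)
B(h) = 18 (B(h) = 3*(3*(-1 + 3)) = 3*(3*2) = 3*6 = 18)
B(193) - 1*46430 = 18 - 1*46430 = 18 - 46430 = -46412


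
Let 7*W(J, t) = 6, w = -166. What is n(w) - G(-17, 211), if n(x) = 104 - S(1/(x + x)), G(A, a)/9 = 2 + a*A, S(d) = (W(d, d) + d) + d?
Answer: 37611789/1162 ≈ 32368.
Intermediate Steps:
W(J, t) = 6/7 (W(J, t) = (⅐)*6 = 6/7)
S(d) = 6/7 + 2*d (S(d) = (6/7 + d) + d = 6/7 + 2*d)
G(A, a) = 18 + 9*A*a (G(A, a) = 9*(2 + a*A) = 9*(2 + A*a) = 18 + 9*A*a)
n(x) = 722/7 - 1/x (n(x) = 104 - (6/7 + 2/(x + x)) = 104 - (6/7 + 2/((2*x))) = 104 - (6/7 + 2*(1/(2*x))) = 104 - (6/7 + 1/x) = 104 + (-6/7 - 1/x) = 722/7 - 1/x)
n(w) - G(-17, 211) = (722/7 - 1/(-166)) - (18 + 9*(-17)*211) = (722/7 - 1*(-1/166)) - (18 - 32283) = (722/7 + 1/166) - 1*(-32265) = 119859/1162 + 32265 = 37611789/1162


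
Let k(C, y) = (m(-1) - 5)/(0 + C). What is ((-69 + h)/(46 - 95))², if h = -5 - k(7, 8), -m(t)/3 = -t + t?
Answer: 263169/117649 ≈ 2.2369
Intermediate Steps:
m(t) = 0 (m(t) = -3*(-t + t) = -3*0 = 0)
k(C, y) = -5/C (k(C, y) = (0 - 5)/(0 + C) = -5/C)
h = -30/7 (h = -5 - (-5)/7 = -5 - 1*(-5/7) = -5 + 5/7 = -30/7 ≈ -4.2857)
((-69 + h)/(46 - 95))² = ((-69 - 30/7)/(46 - 95))² = (-513/7/(-49))² = (-513/7*(-1/49))² = (513/343)² = 263169/117649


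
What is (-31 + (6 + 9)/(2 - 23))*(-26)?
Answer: 5772/7 ≈ 824.57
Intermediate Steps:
(-31 + (6 + 9)/(2 - 23))*(-26) = (-31 + 15/(-21))*(-26) = (-31 + 15*(-1/21))*(-26) = (-31 - 5/7)*(-26) = -222/7*(-26) = 5772/7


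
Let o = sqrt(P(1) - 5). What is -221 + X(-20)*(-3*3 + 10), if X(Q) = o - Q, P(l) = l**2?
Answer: -201 + 2*I ≈ -201.0 + 2.0*I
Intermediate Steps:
o = 2*I (o = sqrt(1**2 - 5) = sqrt(1 - 5) = sqrt(-4) = 2*I ≈ 2.0*I)
X(Q) = -Q + 2*I (X(Q) = 2*I - Q = -Q + 2*I)
-221 + X(-20)*(-3*3 + 10) = -221 + (-1*(-20) + 2*I)*(-3*3 + 10) = -221 + (20 + 2*I)*(-9 + 10) = -221 + (20 + 2*I)*1 = -221 + (20 + 2*I) = -201 + 2*I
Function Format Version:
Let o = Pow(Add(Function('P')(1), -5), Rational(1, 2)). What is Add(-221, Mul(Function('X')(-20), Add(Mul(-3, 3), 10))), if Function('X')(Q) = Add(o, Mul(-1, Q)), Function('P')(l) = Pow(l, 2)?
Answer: Add(-201, Mul(2, I)) ≈ Add(-201.00, Mul(2.0000, I))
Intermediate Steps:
o = Mul(2, I) (o = Pow(Add(Pow(1, 2), -5), Rational(1, 2)) = Pow(Add(1, -5), Rational(1, 2)) = Pow(-4, Rational(1, 2)) = Mul(2, I) ≈ Mul(2.0000, I))
Function('X')(Q) = Add(Mul(-1, Q), Mul(2, I)) (Function('X')(Q) = Add(Mul(2, I), Mul(-1, Q)) = Add(Mul(-1, Q), Mul(2, I)))
Add(-221, Mul(Function('X')(-20), Add(Mul(-3, 3), 10))) = Add(-221, Mul(Add(Mul(-1, -20), Mul(2, I)), Add(Mul(-3, 3), 10))) = Add(-221, Mul(Add(20, Mul(2, I)), Add(-9, 10))) = Add(-221, Mul(Add(20, Mul(2, I)), 1)) = Add(-221, Add(20, Mul(2, I))) = Add(-201, Mul(2, I))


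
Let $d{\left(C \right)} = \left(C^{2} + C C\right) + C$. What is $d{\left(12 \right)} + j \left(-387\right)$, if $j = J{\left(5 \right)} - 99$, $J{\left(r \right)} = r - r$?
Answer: $38613$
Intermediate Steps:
$d{\left(C \right)} = C + 2 C^{2}$ ($d{\left(C \right)} = \left(C^{2} + C^{2}\right) + C = 2 C^{2} + C = C + 2 C^{2}$)
$J{\left(r \right)} = 0$
$j = -99$ ($j = 0 - 99 = -99$)
$d{\left(12 \right)} + j \left(-387\right) = 12 \left(1 + 2 \cdot 12\right) - -38313 = 12 \left(1 + 24\right) + 38313 = 12 \cdot 25 + 38313 = 300 + 38313 = 38613$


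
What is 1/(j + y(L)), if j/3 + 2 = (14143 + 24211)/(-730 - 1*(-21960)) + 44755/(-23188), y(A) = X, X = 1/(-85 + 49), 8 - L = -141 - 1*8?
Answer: -100693890/644267089 ≈ -0.15629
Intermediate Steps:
L = 157 (L = 8 - (-141 - 1*8) = 8 - (-141 - 8) = 8 - 1*(-149) = 8 + 149 = 157)
X = -1/36 (X = 1/(-36) = -1/36 ≈ -0.027778)
y(A) = -1/36
j = -142548897/22376420 (j = -6 + 3*((14143 + 24211)/(-730 - 1*(-21960)) + 44755/(-23188)) = -6 + 3*(38354/(-730 + 21960) + 44755*(-1/23188)) = -6 + 3*(38354/21230 - 44755/23188) = -6 + 3*(38354*(1/21230) - 44755/23188) = -6 + 3*(19177/10615 - 44755/23188) = -6 + 3*(-2763459/22376420) = -6 - 8290377/22376420 = -142548897/22376420 ≈ -6.3705)
1/(j + y(L)) = 1/(-142548897/22376420 - 1/36) = 1/(-644267089/100693890) = -100693890/644267089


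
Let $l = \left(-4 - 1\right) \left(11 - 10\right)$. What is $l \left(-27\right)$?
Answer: $135$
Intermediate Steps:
$l = -5$ ($l = \left(-5\right) 1 = -5$)
$l \left(-27\right) = \left(-5\right) \left(-27\right) = 135$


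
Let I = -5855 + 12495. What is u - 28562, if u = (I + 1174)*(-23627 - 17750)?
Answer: -323348440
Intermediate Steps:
I = 6640
u = -323319878 (u = (6640 + 1174)*(-23627 - 17750) = 7814*(-41377) = -323319878)
u - 28562 = -323319878 - 28562 = -323348440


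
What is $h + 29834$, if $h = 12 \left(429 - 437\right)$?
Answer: $29738$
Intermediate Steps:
$h = -96$ ($h = 12 \left(-8\right) = -96$)
$h + 29834 = -96 + 29834 = 29738$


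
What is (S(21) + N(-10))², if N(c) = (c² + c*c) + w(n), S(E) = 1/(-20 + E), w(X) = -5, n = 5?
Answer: 38416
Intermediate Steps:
N(c) = -5 + 2*c² (N(c) = (c² + c*c) - 5 = (c² + c²) - 5 = 2*c² - 5 = -5 + 2*c²)
(S(21) + N(-10))² = (1/(-20 + 21) + (-5 + 2*(-10)²))² = (1/1 + (-5 + 2*100))² = (1 + (-5 + 200))² = (1 + 195)² = 196² = 38416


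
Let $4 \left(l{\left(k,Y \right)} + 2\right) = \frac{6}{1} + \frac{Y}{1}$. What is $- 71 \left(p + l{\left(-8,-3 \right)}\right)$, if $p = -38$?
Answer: $\frac{11147}{4} \approx 2786.8$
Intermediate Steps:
$l{\left(k,Y \right)} = - \frac{1}{2} + \frac{Y}{4}$ ($l{\left(k,Y \right)} = -2 + \frac{\frac{6}{1} + \frac{Y}{1}}{4} = -2 + \frac{6 \cdot 1 + Y 1}{4} = -2 + \frac{6 + Y}{4} = -2 + \left(\frac{3}{2} + \frac{Y}{4}\right) = - \frac{1}{2} + \frac{Y}{4}$)
$- 71 \left(p + l{\left(-8,-3 \right)}\right) = - 71 \left(-38 + \left(- \frac{1}{2} + \frac{1}{4} \left(-3\right)\right)\right) = - 71 \left(-38 - \frac{5}{4}\right) = \left(-71\right) \left(- \frac{157}{4}\right) = \frac{11147}{4}$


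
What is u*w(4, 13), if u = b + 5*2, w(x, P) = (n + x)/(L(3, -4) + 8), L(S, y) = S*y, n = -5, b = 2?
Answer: 3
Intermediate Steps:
w(x, P) = 5/4 - x/4 (w(x, P) = (-5 + x)/(3*(-4) + 8) = (-5 + x)/(-12 + 8) = (-5 + x)/(-4) = (-5 + x)*(-¼) = 5/4 - x/4)
u = 12 (u = 2 + 5*2 = 2 + 10 = 12)
u*w(4, 13) = 12*(5/4 - ¼*4) = 12*(5/4 - 1) = 12*(¼) = 3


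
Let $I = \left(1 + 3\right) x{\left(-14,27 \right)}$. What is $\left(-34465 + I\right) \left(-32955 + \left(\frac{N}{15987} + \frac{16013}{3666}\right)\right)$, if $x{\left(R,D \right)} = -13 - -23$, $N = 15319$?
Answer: $\frac{7386555998818125}{6512038} \approx 1.1343 \cdot 10^{9}$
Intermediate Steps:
$x{\left(R,D \right)} = 10$ ($x{\left(R,D \right)} = -13 + 23 = 10$)
$I = 40$ ($I = \left(1 + 3\right) 10 = 4 \cdot 10 = 40$)
$\left(-34465 + I\right) \left(-32955 + \left(\frac{N}{15987} + \frac{16013}{3666}\right)\right) = \left(-34465 + 40\right) \left(-32955 + \left(\frac{15319}{15987} + \frac{16013}{3666}\right)\right) = - 34425 \left(-32955 + \left(15319 \cdot \frac{1}{15987} + 16013 \cdot \frac{1}{3666}\right)\right) = - 34425 \left(-32955 + \left(\frac{15319}{15987} + \frac{16013}{3666}\right)\right) = - 34425 \left(-32955 + \frac{34684365}{6512038}\right) = \left(-34425\right) \left(- \frac{214569527925}{6512038}\right) = \frac{7386555998818125}{6512038}$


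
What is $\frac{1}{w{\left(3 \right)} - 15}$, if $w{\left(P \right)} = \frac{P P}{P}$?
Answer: $- \frac{1}{12} \approx -0.083333$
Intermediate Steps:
$w{\left(P \right)} = P$ ($w{\left(P \right)} = \frac{P^{2}}{P} = P$)
$\frac{1}{w{\left(3 \right)} - 15} = \frac{1}{3 - 15} = \frac{1}{-12} = - \frac{1}{12}$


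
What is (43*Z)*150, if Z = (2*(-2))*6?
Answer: -154800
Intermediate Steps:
Z = -24 (Z = -4*6 = -24)
(43*Z)*150 = (43*(-24))*150 = -1032*150 = -154800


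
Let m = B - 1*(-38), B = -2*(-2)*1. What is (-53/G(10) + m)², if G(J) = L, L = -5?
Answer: 69169/25 ≈ 2766.8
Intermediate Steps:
B = 4 (B = 4*1 = 4)
G(J) = -5
m = 42 (m = 4 - 1*(-38) = 4 + 38 = 42)
(-53/G(10) + m)² = (-53/(-5) + 42)² = (-53*(-⅕) + 42)² = (53/5 + 42)² = (263/5)² = 69169/25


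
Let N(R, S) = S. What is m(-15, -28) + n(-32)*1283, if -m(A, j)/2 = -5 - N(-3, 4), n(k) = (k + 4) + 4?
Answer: -30774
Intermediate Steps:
n(k) = 8 + k (n(k) = (4 + k) + 4 = 8 + k)
m(A, j) = 18 (m(A, j) = -2*(-5 - 1*4) = -2*(-5 - 4) = -2*(-9) = 18)
m(-15, -28) + n(-32)*1283 = 18 + (8 - 32)*1283 = 18 - 24*1283 = 18 - 30792 = -30774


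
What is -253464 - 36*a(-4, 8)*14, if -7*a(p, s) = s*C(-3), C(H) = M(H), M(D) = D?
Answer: -255192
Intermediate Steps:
C(H) = H
a(p, s) = 3*s/7 (a(p, s) = -s*(-3)/7 = -(-3)*s/7 = 3*s/7)
-253464 - 36*a(-4, 8)*14 = -253464 - 108*8/7*14 = -253464 - 36*24/7*14 = -253464 - 864/7*14 = -253464 - 1728 = -255192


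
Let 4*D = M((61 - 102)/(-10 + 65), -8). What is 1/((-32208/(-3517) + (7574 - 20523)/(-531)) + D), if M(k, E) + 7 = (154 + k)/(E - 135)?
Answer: 14688099855/463056176048 ≈ 0.031720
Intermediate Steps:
M(k, E) = -7 + (154 + k)/(-135 + E) (M(k, E) = -7 + (154 + k)/(E - 135) = -7 + (154 + k)/(-135 + E))
D = -15871/7865 (D = ((1099 + (61 - 102)/(-10 + 65) - 7*(-8))/(-135 - 8))/4 = ((1099 - 41/55 + 56)/(-143))/4 = (-(1099 - 41*1/55 + 56)/143)/4 = (-(1099 - 41/55 + 56)/143)/4 = (-1/143*63484/55)/4 = (¼)*(-63484/7865) = -15871/7865 ≈ -2.0179)
1/((-32208/(-3517) + (7574 - 20523)/(-531)) + D) = 1/((-32208/(-3517) + (7574 - 20523)/(-531)) - 15871/7865) = 1/((-32208*(-1/3517) - 12949*(-1/531)) - 15871/7865) = 1/((32208/3517 + 12949/531) - 15871/7865) = 1/(62644081/1867527 - 15871/7865) = 1/(463056176048/14688099855) = 14688099855/463056176048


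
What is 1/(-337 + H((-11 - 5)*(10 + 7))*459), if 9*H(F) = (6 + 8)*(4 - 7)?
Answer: -1/2479 ≈ -0.00040339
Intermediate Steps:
H(F) = -14/3 (H(F) = ((6 + 8)*(4 - 7))/9 = (14*(-3))/9 = (1/9)*(-42) = -14/3)
1/(-337 + H((-11 - 5)*(10 + 7))*459) = 1/(-337 - 14/3*459) = 1/(-337 - 2142) = 1/(-2479) = -1/2479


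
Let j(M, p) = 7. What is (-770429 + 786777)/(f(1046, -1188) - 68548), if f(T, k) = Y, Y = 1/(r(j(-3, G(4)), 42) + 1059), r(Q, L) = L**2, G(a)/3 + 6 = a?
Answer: -46150404/193511003 ≈ -0.23849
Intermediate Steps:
G(a) = -18 + 3*a
Y = 1/2823 (Y = 1/(42**2 + 1059) = 1/(1764 + 1059) = 1/2823 ≈ 0.00035423)
f(T, k) = 1/2823
(-770429 + 786777)/(f(1046, -1188) - 68548) = (-770429 + 786777)/(1/2823 - 68548) = 16348/(-193511003/2823) = 16348*(-2823/193511003) = -46150404/193511003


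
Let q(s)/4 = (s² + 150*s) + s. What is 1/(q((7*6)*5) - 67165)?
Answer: 1/236075 ≈ 4.2359e-6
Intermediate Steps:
q(s) = 4*s² + 604*s (q(s) = 4*((s² + 150*s) + s) = 4*(s² + 151*s) = 4*s² + 604*s)
1/(q((7*6)*5) - 67165) = 1/(4*((7*6)*5)*(151 + (7*6)*5) - 67165) = 1/(4*(42*5)*(151 + 42*5) - 67165) = 1/(4*210*(151 + 210) - 67165) = 1/(4*210*361 - 67165) = 1/(303240 - 67165) = 1/236075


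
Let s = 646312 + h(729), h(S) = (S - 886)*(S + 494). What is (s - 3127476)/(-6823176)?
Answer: 2673175/6823176 ≈ 0.39178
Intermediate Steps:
h(S) = (-886 + S)*(494 + S)
s = 454301 (s = 646312 + (-437684 + 729² - 392*729) = 646312 + (-437684 + 531441 - 285768) = 646312 - 192011 = 454301)
(s - 3127476)/(-6823176) = (454301 - 3127476)/(-6823176) = -2673175*(-1/6823176) = 2673175/6823176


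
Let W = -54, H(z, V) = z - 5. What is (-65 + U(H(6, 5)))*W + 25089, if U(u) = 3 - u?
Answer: 28491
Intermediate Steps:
H(z, V) = -5 + z
(-65 + U(H(6, 5)))*W + 25089 = (-65 + (3 - (-5 + 6)))*(-54) + 25089 = (-65 + (3 - 1*1))*(-54) + 25089 = (-65 + (3 - 1))*(-54) + 25089 = (-65 + 2)*(-54) + 25089 = -63*(-54) + 25089 = 3402 + 25089 = 28491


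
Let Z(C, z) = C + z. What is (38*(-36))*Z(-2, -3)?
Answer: 6840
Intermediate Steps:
(38*(-36))*Z(-2, -3) = (38*(-36))*(-2 - 3) = -1368*(-5) = 6840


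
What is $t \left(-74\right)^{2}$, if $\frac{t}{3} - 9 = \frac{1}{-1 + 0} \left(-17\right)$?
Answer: $427128$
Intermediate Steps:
$t = 78$ ($t = 27 + 3 \frac{1}{-1 + 0} \left(-17\right) = 27 + 3 \frac{1}{-1} \left(-17\right) = 27 + 3 \left(\left(-1\right) \left(-17\right)\right) = 27 + 3 \cdot 17 = 27 + 51 = 78$)
$t \left(-74\right)^{2} = 78 \left(-74\right)^{2} = 78 \cdot 5476 = 427128$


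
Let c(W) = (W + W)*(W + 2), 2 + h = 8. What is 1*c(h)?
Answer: 96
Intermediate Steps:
h = 6 (h = -2 + 8 = 6)
c(W) = 2*W*(2 + W) (c(W) = (2*W)*(2 + W) = 2*W*(2 + W))
1*c(h) = 1*(2*6*(2 + 6)) = 1*(2*6*8) = 1*96 = 96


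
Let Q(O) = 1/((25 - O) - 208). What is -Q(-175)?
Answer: ⅛ ≈ 0.12500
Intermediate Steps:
Q(O) = 1/(-183 - O)
-Q(-175) = -(-1)/(183 - 175) = -(-1)/8 = -1*(-⅛) = ⅛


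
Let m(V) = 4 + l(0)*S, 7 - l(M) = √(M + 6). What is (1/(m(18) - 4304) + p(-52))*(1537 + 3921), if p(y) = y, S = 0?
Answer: -610207129/2150 ≈ -2.8382e+5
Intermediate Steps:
l(M) = 7 - √(6 + M) (l(M) = 7 - √(M + 6) = 7 - √(6 + M))
m(V) = 4 (m(V) = 4 + (7 - √(6 + 0))*0 = 4 + (7 - √6)*0 = 4 + 0 = 4)
(1/(m(18) - 4304) + p(-52))*(1537 + 3921) = (1/(4 - 4304) - 52)*(1537 + 3921) = (1/(-4300) - 52)*5458 = (-1/4300 - 52)*5458 = -223601/4300*5458 = -610207129/2150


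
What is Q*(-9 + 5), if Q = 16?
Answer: -64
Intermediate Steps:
Q*(-9 + 5) = 16*(-9 + 5) = 16*(-4) = -64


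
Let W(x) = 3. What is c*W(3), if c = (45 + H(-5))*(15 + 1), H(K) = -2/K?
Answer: 10896/5 ≈ 2179.2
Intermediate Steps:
c = 3632/5 (c = (45 - 2/(-5))*(15 + 1) = (45 - 2*(-1/5))*16 = (45 + 2/5)*16 = (227/5)*16 = 3632/5 ≈ 726.40)
c*W(3) = (3632/5)*3 = 10896/5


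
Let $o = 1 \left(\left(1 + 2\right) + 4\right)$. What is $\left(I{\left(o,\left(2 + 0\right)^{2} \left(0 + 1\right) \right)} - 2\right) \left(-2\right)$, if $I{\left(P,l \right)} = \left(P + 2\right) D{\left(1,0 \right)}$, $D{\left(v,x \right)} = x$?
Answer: $4$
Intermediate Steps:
$o = 7$ ($o = 1 \left(3 + 4\right) = 1 \cdot 7 = 7$)
$I{\left(P,l \right)} = 0$ ($I{\left(P,l \right)} = \left(P + 2\right) 0 = \left(2 + P\right) 0 = 0$)
$\left(I{\left(o,\left(2 + 0\right)^{2} \left(0 + 1\right) \right)} - 2\right) \left(-2\right) = \left(0 - 2\right) \left(-2\right) = \left(-2\right) \left(-2\right) = 4$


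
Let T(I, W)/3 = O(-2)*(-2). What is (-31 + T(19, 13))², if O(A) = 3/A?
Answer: 484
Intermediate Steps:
T(I, W) = 9 (T(I, W) = 3*((3/(-2))*(-2)) = 3*((3*(-½))*(-2)) = 3*(-3/2*(-2)) = 3*3 = 9)
(-31 + T(19, 13))² = (-31 + 9)² = (-22)² = 484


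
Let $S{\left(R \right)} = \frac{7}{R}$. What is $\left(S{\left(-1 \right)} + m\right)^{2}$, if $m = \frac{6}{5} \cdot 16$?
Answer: $\frac{3721}{25} \approx 148.84$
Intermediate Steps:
$m = \frac{96}{5}$ ($m = 6 \cdot \frac{1}{5} \cdot 16 = \frac{6}{5} \cdot 16 = \frac{96}{5} \approx 19.2$)
$\left(S{\left(-1 \right)} + m\right)^{2} = \left(\frac{7}{-1} + \frac{96}{5}\right)^{2} = \left(7 \left(-1\right) + \frac{96}{5}\right)^{2} = \left(-7 + \frac{96}{5}\right)^{2} = \left(\frac{61}{5}\right)^{2} = \frac{3721}{25}$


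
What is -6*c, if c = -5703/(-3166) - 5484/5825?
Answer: -47572893/9220975 ≈ -5.1592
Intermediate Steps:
c = 15857631/18441950 (c = -5703*(-1/3166) - 5484*1/5825 = 5703/3166 - 5484/5825 = 15857631/18441950 ≈ 0.85987)
-6*c = -6*15857631/18441950 = -47572893/9220975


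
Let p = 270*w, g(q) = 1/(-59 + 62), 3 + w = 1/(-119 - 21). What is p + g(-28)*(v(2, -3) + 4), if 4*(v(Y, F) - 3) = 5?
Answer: -22657/28 ≈ -809.18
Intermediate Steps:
v(Y, F) = 17/4 (v(Y, F) = 3 + (1/4)*5 = 3 + 5/4 = 17/4)
w = -421/140 (w = -3 + 1/(-119 - 21) = -3 + 1/(-140) = -3 - 1/140 = -421/140 ≈ -3.0071)
g(q) = 1/3
p = -11367/14 (p = 270*(-421/140) = -11367/14 ≈ -811.93)
p + g(-28)*(v(2, -3) + 4) = -11367/14 + (17/4 + 4)/3 = -11367/14 + (1/3)*(33/4) = -11367/14 + 11/4 = -22657/28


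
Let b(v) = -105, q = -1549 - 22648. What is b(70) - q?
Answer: 24092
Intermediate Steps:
q = -24197
b(70) - q = -105 - 1*(-24197) = -105 + 24197 = 24092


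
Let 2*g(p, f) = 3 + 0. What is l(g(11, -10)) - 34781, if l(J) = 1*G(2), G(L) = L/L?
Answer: -34780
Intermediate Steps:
g(p, f) = 3/2 (g(p, f) = (3 + 0)/2 = (½)*3 = 3/2)
G(L) = 1
l(J) = 1 (l(J) = 1*1 = 1)
l(g(11, -10)) - 34781 = 1 - 34781 = -34780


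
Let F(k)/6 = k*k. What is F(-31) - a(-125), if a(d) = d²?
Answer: -9859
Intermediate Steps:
F(k) = 6*k² (F(k) = 6*(k*k) = 6*k²)
F(-31) - a(-125) = 6*(-31)² - 1*(-125)² = 6*961 - 1*15625 = 5766 - 15625 = -9859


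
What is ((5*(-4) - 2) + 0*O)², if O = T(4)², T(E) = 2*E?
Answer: 484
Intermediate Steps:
O = 64 (O = (2*4)² = 8² = 64)
((5*(-4) - 2) + 0*O)² = ((5*(-4) - 2) + 0*64)² = ((-20 - 2) + 0)² = (-22 + 0)² = (-22)² = 484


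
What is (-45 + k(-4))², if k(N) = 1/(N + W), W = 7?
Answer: 17956/9 ≈ 1995.1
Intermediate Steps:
k(N) = 1/(7 + N) (k(N) = 1/(N + 7) = 1/(7 + N))
(-45 + k(-4))² = (-45 + 1/(7 - 4))² = (-45 + 1/3)² = (-45 + ⅓)² = (-134/3)² = 17956/9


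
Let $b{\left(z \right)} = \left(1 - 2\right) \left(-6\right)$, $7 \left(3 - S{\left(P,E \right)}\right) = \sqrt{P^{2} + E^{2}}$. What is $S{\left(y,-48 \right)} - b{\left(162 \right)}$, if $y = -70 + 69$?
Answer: $-3 - \frac{\sqrt{2305}}{7} \approx -9.8586$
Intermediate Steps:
$y = -1$
$S{\left(P,E \right)} = 3 - \frac{\sqrt{E^{2} + P^{2}}}{7}$ ($S{\left(P,E \right)} = 3 - \frac{\sqrt{P^{2} + E^{2}}}{7} = 3 - \frac{\sqrt{E^{2} + P^{2}}}{7}$)
$b{\left(z \right)} = 6$ ($b{\left(z \right)} = \left(-1\right) \left(-6\right) = 6$)
$S{\left(y,-48 \right)} - b{\left(162 \right)} = \left(3 - \frac{\sqrt{\left(-48\right)^{2} + \left(-1\right)^{2}}}{7}\right) - 6 = \left(3 - \frac{\sqrt{2304 + 1}}{7}\right) - 6 = \left(3 - \frac{\sqrt{2305}}{7}\right) - 6 = -3 - \frac{\sqrt{2305}}{7}$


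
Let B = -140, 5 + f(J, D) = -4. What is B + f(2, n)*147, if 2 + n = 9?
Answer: -1463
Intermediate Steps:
n = 7 (n = -2 + 9 = 7)
f(J, D) = -9 (f(J, D) = -5 - 4 = -9)
B + f(2, n)*147 = -140 - 9*147 = -140 - 1323 = -1463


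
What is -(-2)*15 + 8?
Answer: 38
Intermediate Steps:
-(-2)*15 + 8 = -2*(-15) + 8 = 30 + 8 = 38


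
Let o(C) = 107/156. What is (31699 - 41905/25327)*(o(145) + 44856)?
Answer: 24639028419033/17329 ≈ 1.4218e+9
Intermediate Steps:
o(C) = 107/156 (o(C) = 107*(1/156) = 107/156)
(31699 - 41905/25327)*(o(145) + 44856) = (31699 - 41905/25327)*(107/156 + 44856) = (31699 - 41905*1/25327)*(6997643/156) = (31699 - 41905/25327)*(6997643/156) = (802798668/25327)*(6997643/156) = 24639028419033/17329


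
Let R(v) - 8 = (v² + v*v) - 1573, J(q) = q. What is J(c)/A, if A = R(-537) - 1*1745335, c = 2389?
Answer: -2389/1170162 ≈ -0.0020416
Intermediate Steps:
R(v) = -1565 + 2*v² (R(v) = 8 + ((v² + v*v) - 1573) = 8 + ((v² + v²) - 1573) = 8 + (2*v² - 1573) = 8 + (-1573 + 2*v²) = -1565 + 2*v²)
A = -1170162 (A = (-1565 + 2*(-537)²) - 1*1745335 = (-1565 + 2*288369) - 1745335 = (-1565 + 576738) - 1745335 = 575173 - 1745335 = -1170162)
J(c)/A = 2389/(-1170162) = 2389*(-1/1170162) = -2389/1170162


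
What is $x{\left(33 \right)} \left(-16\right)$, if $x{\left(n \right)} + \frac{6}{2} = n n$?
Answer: $-17376$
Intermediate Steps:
$x{\left(n \right)} = -3 + n^{2}$ ($x{\left(n \right)} = -3 + n n = -3 + n^{2}$)
$x{\left(33 \right)} \left(-16\right) = \left(-3 + 33^{2}\right) \left(-16\right) = \left(-3 + 1089\right) \left(-16\right) = 1086 \left(-16\right) = -17376$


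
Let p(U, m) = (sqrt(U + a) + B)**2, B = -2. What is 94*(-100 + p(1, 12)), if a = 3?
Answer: -9400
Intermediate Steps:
p(U, m) = (-2 + sqrt(3 + U))**2 (p(U, m) = (sqrt(U + 3) - 2)**2 = (sqrt(3 + U) - 2)**2 = (-2 + sqrt(3 + U))**2)
94*(-100 + p(1, 12)) = 94*(-100 + (-2 + sqrt(3 + 1))**2) = 94*(-100 + (-2 + sqrt(4))**2) = 94*(-100 + (-2 + 2)**2) = 94*(-100 + 0**2) = 94*(-100 + 0) = 94*(-100) = -9400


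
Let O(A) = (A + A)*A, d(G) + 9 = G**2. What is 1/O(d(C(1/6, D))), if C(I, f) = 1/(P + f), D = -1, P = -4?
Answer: 625/100352 ≈ 0.0062281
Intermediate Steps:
C(I, f) = 1/(-4 + f)
d(G) = -9 + G**2
O(A) = 2*A**2 (O(A) = (2*A)*A = 2*A**2)
1/O(d(C(1/6, D))) = 1/(2*(-9 + (1/(-4 - 1))**2)**2) = 1/(2*(-9 + (1/(-5))**2)**2) = 1/(2*(-9 + (-1/5)**2)**2) = 1/(2*(-9 + 1/25)**2) = 1/(2*(-224/25)**2) = 1/(2*(50176/625)) = 1/(100352/625) = 625/100352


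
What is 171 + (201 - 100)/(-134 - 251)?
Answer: 65734/385 ≈ 170.74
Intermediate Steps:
171 + (201 - 100)/(-134 - 251) = 171 + 101/(-385) = 171 + 101*(-1/385) = 171 - 101/385 = 65734/385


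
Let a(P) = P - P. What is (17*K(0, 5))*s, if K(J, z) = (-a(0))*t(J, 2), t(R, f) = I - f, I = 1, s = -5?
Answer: 0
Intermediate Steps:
a(P) = 0
t(R, f) = 1 - f
K(J, z) = 0 (K(J, z) = (-1*0)*(1 - 1*2) = 0*(1 - 2) = 0*(-1) = 0)
(17*K(0, 5))*s = (17*0)*(-5) = 0*(-5) = 0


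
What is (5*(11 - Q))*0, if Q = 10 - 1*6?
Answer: 0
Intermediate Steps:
Q = 4 (Q = 10 - 6 = 4)
(5*(11 - Q))*0 = (5*(11 - 1*4))*0 = (5*(11 - 4))*0 = (5*7)*0 = 35*0 = 0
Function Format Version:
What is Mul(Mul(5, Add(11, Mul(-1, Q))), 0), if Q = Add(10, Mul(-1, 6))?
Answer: 0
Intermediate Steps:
Q = 4 (Q = Add(10, -6) = 4)
Mul(Mul(5, Add(11, Mul(-1, Q))), 0) = Mul(Mul(5, Add(11, Mul(-1, 4))), 0) = Mul(Mul(5, Add(11, -4)), 0) = Mul(Mul(5, 7), 0) = Mul(35, 0) = 0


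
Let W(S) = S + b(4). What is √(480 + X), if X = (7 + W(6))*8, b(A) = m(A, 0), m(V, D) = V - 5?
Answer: 24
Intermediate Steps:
m(V, D) = -5 + V
b(A) = -5 + A
W(S) = -1 + S (W(S) = S + (-5 + 4) = S - 1 = -1 + S)
X = 96 (X = (7 + (-1 + 6))*8 = (7 + 5)*8 = 12*8 = 96)
√(480 + X) = √(480 + 96) = √576 = 24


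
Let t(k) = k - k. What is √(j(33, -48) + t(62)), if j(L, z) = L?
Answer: √33 ≈ 5.7446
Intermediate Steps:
t(k) = 0
√(j(33, -48) + t(62)) = √(33 + 0) = √33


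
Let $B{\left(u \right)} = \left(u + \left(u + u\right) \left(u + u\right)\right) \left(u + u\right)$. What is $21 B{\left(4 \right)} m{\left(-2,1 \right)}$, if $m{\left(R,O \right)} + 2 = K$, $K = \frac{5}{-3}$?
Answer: $-41888$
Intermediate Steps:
$K = - \frac{5}{3}$ ($K = 5 \left(- \frac{1}{3}\right) = - \frac{5}{3} \approx -1.6667$)
$m{\left(R,O \right)} = - \frac{11}{3}$ ($m{\left(R,O \right)} = -2 - \frac{5}{3} = - \frac{11}{3}$)
$B{\left(u \right)} = 2 u \left(u + 4 u^{2}\right)$ ($B{\left(u \right)} = \left(u + 2 u 2 u\right) 2 u = \left(u + 4 u^{2}\right) 2 u = 2 u \left(u + 4 u^{2}\right)$)
$21 B{\left(4 \right)} m{\left(-2,1 \right)} = 21 \cdot 4^{2} \left(2 + 8 \cdot 4\right) \left(- \frac{11}{3}\right) = 21 \cdot 16 \left(2 + 32\right) \left(- \frac{11}{3}\right) = 21 \cdot 16 \cdot 34 \left(- \frac{11}{3}\right) = 21 \cdot 544 \left(- \frac{11}{3}\right) = 11424 \left(- \frac{11}{3}\right) = -41888$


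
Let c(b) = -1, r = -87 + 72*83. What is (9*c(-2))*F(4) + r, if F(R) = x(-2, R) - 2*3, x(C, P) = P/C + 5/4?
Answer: 23799/4 ≈ 5949.8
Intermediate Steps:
x(C, P) = 5/4 + P/C (x(C, P) = P/C + 5*(¼) = P/C + 5/4 = 5/4 + P/C)
r = 5889 (r = -87 + 5976 = 5889)
F(R) = -19/4 - R/2 (F(R) = (5/4 + R/(-2)) - 2*3 = (5/4 + R*(-½)) - 6 = (5/4 - R/2) - 6 = -19/4 - R/2)
(9*c(-2))*F(4) + r = (9*(-1))*(-19/4 - ½*4) + 5889 = -9*(-19/4 - 2) + 5889 = -9*(-27/4) + 5889 = 243/4 + 5889 = 23799/4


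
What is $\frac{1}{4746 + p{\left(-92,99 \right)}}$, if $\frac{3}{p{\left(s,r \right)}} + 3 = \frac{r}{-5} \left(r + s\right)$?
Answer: $\frac{236}{1120051} \approx 0.0002107$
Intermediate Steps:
$p{\left(s,r \right)} = \frac{3}{-3 - \frac{r \left(r + s\right)}{5}}$ ($p{\left(s,r \right)} = \frac{3}{-3 + \frac{r}{-5} \left(r + s\right)} = \frac{3}{-3 + r \left(- \frac{1}{5}\right) \left(r + s\right)} = \frac{3}{-3 + - \frac{r}{5} \left(r + s\right)} = \frac{3}{-3 - \frac{r \left(r + s\right)}{5}}$)
$\frac{1}{4746 + p{\left(-92,99 \right)}} = \frac{1}{4746 - \frac{15}{15 + 99^{2} + 99 \left(-92\right)}} = \frac{1}{4746 - \frac{15}{15 + 9801 - 9108}} = \frac{1}{4746 - \frac{15}{708}} = \frac{1}{4746 - \frac{5}{236}} = \frac{1}{\frac{1120051}{236}} = \frac{236}{1120051}$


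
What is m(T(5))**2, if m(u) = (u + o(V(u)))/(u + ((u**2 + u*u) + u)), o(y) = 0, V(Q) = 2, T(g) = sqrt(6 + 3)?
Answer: 1/64 ≈ 0.015625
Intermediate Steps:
T(g) = 3 (T(g) = sqrt(9) = 3)
m(u) = u/(2*u + 2*u**2) (m(u) = (u + 0)/(u + ((u**2 + u*u) + u)) = u/(u + ((u**2 + u**2) + u)) = u/(u + (2*u**2 + u)) = u/(u + (u + 2*u**2)) = u/(2*u + 2*u**2))
m(T(5))**2 = (1/(2*(1 + 3)))**2 = ((1/2)/4)**2 = ((1/2)*(1/4))**2 = (1/8)**2 = 1/64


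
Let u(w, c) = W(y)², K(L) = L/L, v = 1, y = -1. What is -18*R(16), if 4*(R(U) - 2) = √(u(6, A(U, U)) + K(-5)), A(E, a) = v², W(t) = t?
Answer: -36 - 9*√2/2 ≈ -42.364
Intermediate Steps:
K(L) = 1
A(E, a) = 1 (A(E, a) = 1² = 1)
u(w, c) = 1 (u(w, c) = (-1)² = 1)
R(U) = 2 + √2/4 (R(U) = 2 + √(1 + 1)/4 = 2 + √2/4)
-18*R(16) = -18*(2 + √2/4) = -36 - 9*√2/2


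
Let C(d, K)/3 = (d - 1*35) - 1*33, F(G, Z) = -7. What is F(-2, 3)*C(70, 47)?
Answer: -42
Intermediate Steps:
C(d, K) = -204 + 3*d (C(d, K) = 3*((d - 1*35) - 1*33) = 3*((d - 35) - 33) = 3*((-35 + d) - 33) = 3*(-68 + d) = -204 + 3*d)
F(-2, 3)*C(70, 47) = -7*(-204 + 3*70) = -7*(-204 + 210) = -7*6 = -42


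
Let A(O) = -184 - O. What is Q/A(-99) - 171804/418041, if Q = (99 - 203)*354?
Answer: 5125331372/11844495 ≈ 432.72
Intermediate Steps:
Q = -36816 (Q = -104*354 = -36816)
Q/A(-99) - 171804/418041 = -36816/(-184 - 1*(-99)) - 171804/418041 = -36816/(-184 + 99) - 171804*1/418041 = -36816/(-85) - 57268/139347 = -36816*(-1/85) - 57268/139347 = 36816/85 - 57268/139347 = 5125331372/11844495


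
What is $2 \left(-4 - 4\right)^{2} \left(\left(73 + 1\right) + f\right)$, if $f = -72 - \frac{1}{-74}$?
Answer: $\frac{9536}{37} \approx 257.73$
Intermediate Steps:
$f = - \frac{5327}{74}$ ($f = -72 - - \frac{1}{74} = -72 + \frac{1}{74} = - \frac{5327}{74} \approx -71.986$)
$2 \left(-4 - 4\right)^{2} \left(\left(73 + 1\right) + f\right) = 2 \left(-4 - 4\right)^{2} \left(\left(73 + 1\right) - \frac{5327}{74}\right) = 2 \left(-8\right)^{2} \left(74 - \frac{5327}{74}\right) = 2 \cdot 64 \cdot \frac{149}{74} = 128 \cdot \frac{149}{74} = \frac{9536}{37}$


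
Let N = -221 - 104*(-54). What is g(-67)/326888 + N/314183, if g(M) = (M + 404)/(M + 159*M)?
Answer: 18905265467529/1100972434842880 ≈ 0.017171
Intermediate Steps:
N = 5395 (N = -221 + 5616 = 5395)
g(M) = (404 + M)/(160*M) (g(M) = (404 + M)/((160*M)) = (404 + M)*(1/(160*M)) = (404 + M)/(160*M))
g(-67)/326888 + N/314183 = ((1/160)*(404 - 67)/(-67))/326888 + 5395/314183 = ((1/160)*(-1/67)*337)*(1/326888) + 5395*(1/314183) = -337/10720*1/326888 + 5395/314183 = -337/3504239360 + 5395/314183 = 18905265467529/1100972434842880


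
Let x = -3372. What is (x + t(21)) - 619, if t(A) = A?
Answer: -3970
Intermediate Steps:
(x + t(21)) - 619 = (-3372 + 21) - 619 = -3351 - 619 = -3970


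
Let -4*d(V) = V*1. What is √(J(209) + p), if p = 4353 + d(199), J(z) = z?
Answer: √18049/2 ≈ 67.173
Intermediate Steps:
d(V) = -V/4
p = 17213/4 (p = 4353 - ¼*199 = 4353 - 199/4 = 17213/4 ≈ 4303.3)
√(J(209) + p) = √(209 + 17213/4) = √(18049/4) = √18049/2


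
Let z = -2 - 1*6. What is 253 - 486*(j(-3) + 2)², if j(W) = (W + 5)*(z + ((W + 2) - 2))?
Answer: -194147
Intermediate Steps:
z = -8 (z = -2 - 6 = -8)
j(W) = (-8 + W)*(5 + W) (j(W) = (W + 5)*(-8 + ((W + 2) - 2)) = (5 + W)*(-8 + ((2 + W) - 2)) = (5 + W)*(-8 + W) = (-8 + W)*(5 + W))
253 - 486*(j(-3) + 2)² = 253 - 486*((-40 + (-3)² - 3*(-3)) + 2)² = 253 - 486*((-40 + 9 + 9) + 2)² = 253 - 486*(-22 + 2)² = 253 - 486*(-20)² = 253 - 486*400 = 253 - 194400 = -194147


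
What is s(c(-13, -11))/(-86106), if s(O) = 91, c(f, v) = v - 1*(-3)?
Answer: -91/86106 ≈ -0.0010568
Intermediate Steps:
c(f, v) = 3 + v (c(f, v) = v + 3 = 3 + v)
s(c(-13, -11))/(-86106) = 91/(-86106) = 91*(-1/86106) = -91/86106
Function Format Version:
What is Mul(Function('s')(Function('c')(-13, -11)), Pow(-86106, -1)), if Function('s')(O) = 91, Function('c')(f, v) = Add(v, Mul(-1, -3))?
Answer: Rational(-91, 86106) ≈ -0.0010568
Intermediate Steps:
Function('c')(f, v) = Add(3, v) (Function('c')(f, v) = Add(v, 3) = Add(3, v))
Mul(Function('s')(Function('c')(-13, -11)), Pow(-86106, -1)) = Mul(91, Pow(-86106, -1)) = Mul(91, Rational(-1, 86106)) = Rational(-91, 86106)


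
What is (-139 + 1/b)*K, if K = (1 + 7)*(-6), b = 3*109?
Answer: 727232/109 ≈ 6671.9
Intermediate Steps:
b = 327
K = -48 (K = 8*(-6) = -48)
(-139 + 1/b)*K = (-139 + 1/327)*(-48) = -45452/327*(-48) = 727232/109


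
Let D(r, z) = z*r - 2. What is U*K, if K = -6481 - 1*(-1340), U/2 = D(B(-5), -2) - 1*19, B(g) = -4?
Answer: 133666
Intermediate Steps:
D(r, z) = -2 + r*z (D(r, z) = r*z - 2 = -2 + r*z)
U = -26 (U = 2*((-2 - 4*(-2)) - 1*19) = 2*((-2 + 8) - 19) = 2*(6 - 19) = 2*(-13) = -26)
K = -5141 (K = -6481 + 1340 = -5141)
U*K = -26*(-5141) = 133666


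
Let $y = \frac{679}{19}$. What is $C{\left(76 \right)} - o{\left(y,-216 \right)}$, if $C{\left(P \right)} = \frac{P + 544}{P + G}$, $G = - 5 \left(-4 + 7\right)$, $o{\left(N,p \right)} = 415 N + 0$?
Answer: $- \frac{17177105}{1159} \approx -14821.0$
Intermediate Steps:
$y = \frac{679}{19}$ ($y = 679 \cdot \frac{1}{19} = \frac{679}{19} \approx 35.737$)
$o{\left(N,p \right)} = 415 N$
$G = -15$ ($G = \left(-5\right) 3 = -15$)
$C{\left(P \right)} = \frac{544 + P}{-15 + P}$ ($C{\left(P \right)} = \frac{P + 544}{P - 15} = \frac{544 + P}{-15 + P}$)
$C{\left(76 \right)} - o{\left(y,-216 \right)} = \frac{544 + 76}{-15 + 76} - 415 \cdot \frac{679}{19} = \frac{1}{61} \cdot 620 - \frac{281785}{19} = \frac{620}{61} - \frac{281785}{19} = - \frac{17177105}{1159}$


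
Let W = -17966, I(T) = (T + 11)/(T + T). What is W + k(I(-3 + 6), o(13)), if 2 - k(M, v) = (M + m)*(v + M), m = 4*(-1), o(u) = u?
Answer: -161446/9 ≈ -17938.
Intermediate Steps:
I(T) = (11 + T)/(2*T) (I(T) = (11 + T)/((2*T)) = (11 + T)*(1/(2*T)) = (11 + T)/(2*T))
m = -4
k(M, v) = 2 - (-4 + M)*(M + v) (k(M, v) = 2 - (M - 4)*(v + M) = 2 - (-4 + M)*(M + v))
W + k(I(-3 + 6), o(13)) = -17966 + (2 - ((11 + (-3 + 6))/(2*(-3 + 6)))**2 + 4*((11 + (-3 + 6))/(2*(-3 + 6))) + 4*13 - 1*(11 + (-3 + 6))/(2*(-3 + 6))*13) = -17966 + (2 - ((1/2)*(11 + 3)/3)**2 + 4*((1/2)*(11 + 3)/3) + 52 - 1*(1/2)*(11 + 3)/3*13) = -17966 + (2 - ((1/2)*(1/3)*14)**2 + 4*((1/2)*(1/3)*14) + 52 - 1*(1/2)*(1/3)*14*13) = -17966 + (2 - (7/3)**2 + 4*(7/3) + 52 - 1*7/3*13) = -17966 + (2 - 1*49/9 + 28/3 + 52 - 91/3) = -17966 + (2 - 49/9 + 28/3 + 52 - 91/3) = -17966 + 248/9 = -161446/9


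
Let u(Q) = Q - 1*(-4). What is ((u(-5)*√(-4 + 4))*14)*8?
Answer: 0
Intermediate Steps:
u(Q) = 4 + Q (u(Q) = Q + 4 = 4 + Q)
((u(-5)*√(-4 + 4))*14)*8 = (((4 - 5)*√(-4 + 4))*14)*8 = (-√0*14)*8 = (-1*0*14)*8 = (0*14)*8 = 0*8 = 0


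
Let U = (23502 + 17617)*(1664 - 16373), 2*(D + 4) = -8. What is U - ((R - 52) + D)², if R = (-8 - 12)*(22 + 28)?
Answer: -605942971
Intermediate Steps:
D = -8 (D = -4 + (½)*(-8) = -4 - 4 = -8)
R = -1000 (R = -20*50 = -1000)
U = -604819371 (U = 41119*(-14709) = -604819371)
U - ((R - 52) + D)² = -604819371 - ((-1000 - 52) - 8)² = -604819371 - (-1052 - 8)² = -604819371 - 1*(-1060)² = -604819371 - 1*1123600 = -604819371 - 1123600 = -605942971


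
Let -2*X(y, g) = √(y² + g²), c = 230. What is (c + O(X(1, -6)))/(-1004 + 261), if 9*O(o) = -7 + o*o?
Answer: -921/2972 ≈ -0.30989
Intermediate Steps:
X(y, g) = -√(g² + y²)/2 (X(y, g) = -√(y² + g²)/2 = -√(g² + y²)/2)
O(o) = -7/9 + o²/9 (O(o) = (-7 + o*o)/9 = (-7 + o²)/9 = -7/9 + o²/9)
(c + O(X(1, -6)))/(-1004 + 261) = (230 + (-7/9 + (-√((-6)² + 1²)/2)²/9))/(-1004 + 261) = (230 + (-7/9 + (-√(36 + 1)/2)²/9))/(-743) = -(230 + (-7/9 + (-√37/2)²/9))/743 = -(230 + (-7/9 + (⅑)*(37/4)))/743 = -(230 + (-7/9 + 37/36))/743 = -(230 + ¼)/743 = -1/743*921/4 = -921/2972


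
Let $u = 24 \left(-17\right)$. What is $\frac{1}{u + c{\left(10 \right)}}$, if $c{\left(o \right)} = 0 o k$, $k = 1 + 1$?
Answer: $- \frac{1}{408} \approx -0.002451$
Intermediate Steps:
$k = 2$
$c{\left(o \right)} = 0$ ($c{\left(o \right)} = 0 o 2 = 0 \cdot 2 = 0$)
$u = -408$
$\frac{1}{u + c{\left(10 \right)}} = \frac{1}{-408 + 0} = \frac{1}{-408} = - \frac{1}{408}$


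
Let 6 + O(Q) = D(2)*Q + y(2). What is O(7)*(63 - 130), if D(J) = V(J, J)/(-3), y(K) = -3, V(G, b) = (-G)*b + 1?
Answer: 134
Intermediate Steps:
V(G, b) = 1 - G*b (V(G, b) = -G*b + 1 = 1 - G*b)
D(J) = -⅓ + J²/3 (D(J) = (1 - J*J)/(-3) = (1 - J²)*(-⅓) = -⅓ + J²/3)
O(Q) = -9 + Q (O(Q) = -6 + ((-⅓ + (⅓)*2²)*Q - 3) = -6 + ((-⅓ + (⅓)*4)*Q - 3) = -6 + ((-⅓ + 4/3)*Q - 3) = -6 + (1*Q - 3) = -6 + (Q - 3) = -6 + (-3 + Q) = -9 + Q)
O(7)*(63 - 130) = (-9 + 7)*(63 - 130) = -2*(-67) = 134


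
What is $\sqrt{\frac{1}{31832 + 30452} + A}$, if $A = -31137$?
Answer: $\frac{i \sqrt{30197414978897}}{31142} \approx 176.46 i$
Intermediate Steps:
$\sqrt{\frac{1}{31832 + 30452} + A} = \sqrt{\frac{1}{31832 + 30452} - 31137} = \sqrt{\frac{1}{62284} - 31137} = \sqrt{- \frac{1939336907}{62284}} = \frac{i \sqrt{30197414978897}}{31142}$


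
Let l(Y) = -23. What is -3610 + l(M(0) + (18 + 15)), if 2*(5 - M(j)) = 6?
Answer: -3633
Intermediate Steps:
M(j) = 2 (M(j) = 5 - 1/2*6 = 5 - 3 = 2)
-3610 + l(M(0) + (18 + 15)) = -3610 - 23 = -3633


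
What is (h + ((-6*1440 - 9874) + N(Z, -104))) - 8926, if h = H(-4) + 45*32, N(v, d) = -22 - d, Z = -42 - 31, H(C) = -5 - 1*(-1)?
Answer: -25922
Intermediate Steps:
H(C) = -4 (H(C) = -5 + 1 = -4)
Z = -73
h = 1436 (h = -4 + 45*32 = -4 + 1440 = 1436)
(h + ((-6*1440 - 9874) + N(Z, -104))) - 8926 = (1436 + ((-6*1440 - 9874) + (-22 - 1*(-104)))) - 8926 = (1436 + ((-8640 - 9874) + (-22 + 104))) - 8926 = (1436 + (-18514 + 82)) - 8926 = (1436 - 18432) - 8926 = -16996 - 8926 = -25922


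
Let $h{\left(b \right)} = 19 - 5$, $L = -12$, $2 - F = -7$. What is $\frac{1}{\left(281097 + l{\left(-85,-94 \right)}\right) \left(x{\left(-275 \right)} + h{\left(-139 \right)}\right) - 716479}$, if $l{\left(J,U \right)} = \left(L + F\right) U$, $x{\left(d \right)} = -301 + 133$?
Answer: $- \frac{1}{44048845} \approx -2.2702 \cdot 10^{-8}$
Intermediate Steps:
$F = 9$ ($F = 2 - -7 = 2 + 7 = 9$)
$x{\left(d \right)} = -168$
$l{\left(J,U \right)} = - 3 U$ ($l{\left(J,U \right)} = \left(-12 + 9\right) U = - 3 U$)
$h{\left(b \right)} = 14$ ($h{\left(b \right)} = 19 - 5 = 14$)
$\frac{1}{\left(281097 + l{\left(-85,-94 \right)}\right) \left(x{\left(-275 \right)} + h{\left(-139 \right)}\right) - 716479} = \frac{1}{\left(281097 - -282\right) \left(-168 + 14\right) - 716479} = \frac{1}{\left(281097 + 282\right) \left(-154\right) - 716479} = \frac{1}{281379 \left(-154\right) - 716479} = \frac{1}{-43332366 - 716479} = \frac{1}{-44048845} = - \frac{1}{44048845}$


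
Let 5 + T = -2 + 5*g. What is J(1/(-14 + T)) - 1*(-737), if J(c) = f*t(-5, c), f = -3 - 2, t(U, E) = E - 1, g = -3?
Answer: 26717/36 ≈ 742.14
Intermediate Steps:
t(U, E) = -1 + E
T = -22 (T = -5 + (-2 + 5*(-3)) = -5 + (-2 - 15) = -5 - 17 = -22)
f = -5
J(c) = 5 - 5*c (J(c) = -5*(-1 + c) = 5 - 5*c)
J(1/(-14 + T)) - 1*(-737) = (5 - 5/(-14 - 22)) - 1*(-737) = (5 - 5/(-36)) + 737 = (5 - 5*(-1/36)) + 737 = (5 + 5/36) + 737 = 185/36 + 737 = 26717/36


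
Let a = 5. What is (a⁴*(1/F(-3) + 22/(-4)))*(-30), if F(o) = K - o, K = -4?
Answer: 121875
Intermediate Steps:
F(o) = -4 - o
(a⁴*(1/F(-3) + 22/(-4)))*(-30) = (5⁴*(1/(-4 - 1*(-3)) + 22/(-4)))*(-30) = (625*(1/(-4 + 3) + 22*(-¼)))*(-30) = (625*(1/(-1) - 11/2))*(-30) = (625*(1*(-1) - 11/2))*(-30) = (625*(-1 - 11/2))*(-30) = (625*(-13/2))*(-30) = -8125/2*(-30) = 121875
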